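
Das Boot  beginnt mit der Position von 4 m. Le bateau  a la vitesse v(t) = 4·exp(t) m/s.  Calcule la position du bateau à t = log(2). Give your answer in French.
Pour résoudre ceci, nous devons prendre 1 intégrale de notre équation de la vitesse v(t) = 4·exp(t). En intégrant la vitesse et en utilisant la condition initiale x(0) = 4, nous obtenons x(t) = 4·exp(t). Nous avons la position x(t) = 4·exp(t). En substituant t = log(2): x(log(2)) = 8.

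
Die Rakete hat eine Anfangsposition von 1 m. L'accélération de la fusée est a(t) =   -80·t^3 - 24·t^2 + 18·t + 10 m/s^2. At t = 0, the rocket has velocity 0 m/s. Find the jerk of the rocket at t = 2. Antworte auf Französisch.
En partant de l'accélération a(t) = -80·t^3 - 24·t^2 + 18·t + 10, nous prenons 1 dérivée. La dérivée de l'accélération donne le jerk: j(t) = -240·t^2 - 48·t + 18. En utilisant j(t) = -240·t^2 - 48·t + 18 et en substituant t = 2, nous trouvons j = -1038.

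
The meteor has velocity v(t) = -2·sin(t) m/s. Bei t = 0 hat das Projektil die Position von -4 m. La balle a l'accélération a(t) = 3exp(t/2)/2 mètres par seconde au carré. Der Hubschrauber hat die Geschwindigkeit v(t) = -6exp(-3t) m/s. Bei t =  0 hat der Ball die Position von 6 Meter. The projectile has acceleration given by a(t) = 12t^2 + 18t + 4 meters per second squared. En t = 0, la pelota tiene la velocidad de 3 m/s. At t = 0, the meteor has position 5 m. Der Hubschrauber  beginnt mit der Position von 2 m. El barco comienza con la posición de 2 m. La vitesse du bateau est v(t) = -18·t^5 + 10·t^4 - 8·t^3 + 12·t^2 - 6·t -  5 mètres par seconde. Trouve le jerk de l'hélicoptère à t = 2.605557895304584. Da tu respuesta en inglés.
Starting from velocity v(t) = -6·exp(-3·t), we take 2 derivatives. The derivative of velocity gives acceleration: a(t) = 18·exp(-3·t). The derivative of acceleration gives jerk: j(t) = -54·exp(-3·t). We have jerk j(t) = -54·exp(-3·t). Substituting t = 2.605557895304584: j(2.605557895304584) = -0.0217598306566123.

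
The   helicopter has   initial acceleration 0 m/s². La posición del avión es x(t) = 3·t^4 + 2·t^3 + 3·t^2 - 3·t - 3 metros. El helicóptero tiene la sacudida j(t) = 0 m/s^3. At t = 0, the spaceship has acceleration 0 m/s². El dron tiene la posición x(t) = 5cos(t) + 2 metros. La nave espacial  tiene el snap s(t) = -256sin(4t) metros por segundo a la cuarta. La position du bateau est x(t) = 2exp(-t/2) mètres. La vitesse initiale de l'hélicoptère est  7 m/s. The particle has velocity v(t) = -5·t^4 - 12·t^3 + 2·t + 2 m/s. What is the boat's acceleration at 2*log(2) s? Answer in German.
Um dies zu lösen, müssen wir 2 Ableitungen unserer Gleichung für die Position x(t) = 2·exp(-t/2) nehmen. Die Ableitung von der Position ergibt die Geschwindigkeit: v(t) = -exp(-t/2). Die Ableitung von der Geschwindigkeit ergibt die Beschleunigung: a(t) = exp(-t/2)/2. Mit a(t) = exp(-t/2)/2 und Einsetzen von t = 2*log(2), finden wir a = 1/4.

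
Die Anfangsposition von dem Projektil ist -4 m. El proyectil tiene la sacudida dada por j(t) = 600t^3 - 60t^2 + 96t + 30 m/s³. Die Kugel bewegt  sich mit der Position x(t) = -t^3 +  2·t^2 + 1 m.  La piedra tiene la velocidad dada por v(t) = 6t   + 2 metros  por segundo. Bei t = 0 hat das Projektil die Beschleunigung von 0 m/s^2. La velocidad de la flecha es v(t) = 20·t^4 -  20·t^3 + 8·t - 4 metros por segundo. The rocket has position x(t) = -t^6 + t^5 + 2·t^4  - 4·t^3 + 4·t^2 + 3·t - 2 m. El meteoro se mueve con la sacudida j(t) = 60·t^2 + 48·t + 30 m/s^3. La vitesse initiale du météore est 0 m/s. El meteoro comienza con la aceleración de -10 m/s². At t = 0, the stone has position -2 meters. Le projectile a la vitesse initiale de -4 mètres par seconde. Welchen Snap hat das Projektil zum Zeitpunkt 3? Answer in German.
Wir müssen unsere Gleichung für den Ruck j(t) = 600·t^3 - 60·t^2 + 96·t + 30 1-mal ableiten. Durch Ableiten von dem Ruck erhalten wir den Snap: s(t) = 1800·t^2 - 120·t + 96. Wir haben den Snap s(t) = 1800·t^2 - 120·t + 96. Durch Einsetzen von t = 3: s(3) = 15936.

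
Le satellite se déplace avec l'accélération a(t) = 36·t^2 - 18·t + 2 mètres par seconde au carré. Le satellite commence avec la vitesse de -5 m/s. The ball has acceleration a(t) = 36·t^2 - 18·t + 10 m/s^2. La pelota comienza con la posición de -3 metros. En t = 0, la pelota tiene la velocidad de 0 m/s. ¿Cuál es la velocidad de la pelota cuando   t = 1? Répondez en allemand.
Um dies zu lösen, müssen wir 1 Integral unserer Gleichung für die Beschleunigung a(t) = 36·t^2 - 18·t + 10 finden. Mit ∫a(t)dt und Anwendung von v(0) = 0, finden wir v(t) = t·(12·t^2 - 9·t + 10). Aus der Gleichung für die Geschwindigkeit v(t) = t·(12·t^2 - 9·t + 10), setzen wir t = 1 ein und erhalten v = 13.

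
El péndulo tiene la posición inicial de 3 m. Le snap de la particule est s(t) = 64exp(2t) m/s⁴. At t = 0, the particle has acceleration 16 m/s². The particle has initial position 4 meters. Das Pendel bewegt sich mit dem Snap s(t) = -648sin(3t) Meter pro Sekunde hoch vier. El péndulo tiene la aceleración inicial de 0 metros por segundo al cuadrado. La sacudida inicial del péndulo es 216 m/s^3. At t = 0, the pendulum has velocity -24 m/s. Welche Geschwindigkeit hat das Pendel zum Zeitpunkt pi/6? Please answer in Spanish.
Para resolver esto, necesitamos tomar 3 integrales de nuestra ecuación del snap s(t) = -648·sin(3·t). La integral del snap es la sacudida. Usando j(0) = 216, obtenemos j(t) = 216·cos(3·t). Integrando la sacudida y usando la condición inicial a(0) = 0, obtenemos a(t) = 72·sin(3·t). La antiderivada de la aceleración, con v(0) = -24, da la velocidad: v(t) = -24·cos(3·t). Usando v(t) = -24·cos(3·t) y sustituyendo t = pi/6, encontramos v = 0.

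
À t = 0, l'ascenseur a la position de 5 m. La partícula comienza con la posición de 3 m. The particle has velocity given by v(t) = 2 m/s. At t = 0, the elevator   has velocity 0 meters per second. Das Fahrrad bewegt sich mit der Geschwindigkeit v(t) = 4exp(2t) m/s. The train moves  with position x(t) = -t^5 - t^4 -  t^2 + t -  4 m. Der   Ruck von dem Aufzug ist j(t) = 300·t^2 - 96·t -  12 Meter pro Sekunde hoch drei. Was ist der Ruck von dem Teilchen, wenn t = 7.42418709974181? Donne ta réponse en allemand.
Ausgehend von der Geschwindigkeit v(t) = 2, nehmen wir 2 Ableitungen. Durch Ableiten von der Geschwindigkeit erhalten wir die Beschleunigung: a(t) = 0. Die Ableitung von der Beschleunigung ergibt den Ruck: j(t) = 0. Wir haben den Ruck j(t) = 0. Durch Einsetzen von t = 7.42418709974181: j(7.42418709974181) = 0.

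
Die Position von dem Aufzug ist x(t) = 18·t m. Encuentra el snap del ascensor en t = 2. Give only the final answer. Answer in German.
Der Snap bei t = 2 ist s = 0.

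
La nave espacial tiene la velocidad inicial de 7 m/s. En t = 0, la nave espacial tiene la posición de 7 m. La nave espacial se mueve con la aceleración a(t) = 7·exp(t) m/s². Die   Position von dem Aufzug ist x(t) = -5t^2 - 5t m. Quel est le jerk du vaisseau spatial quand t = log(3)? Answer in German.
Um dies zu lösen, müssen wir 1 Ableitung unserer Gleichung für die Beschleunigung a(t) = 7·exp(t) nehmen. Mit d/dt von a(t) finden wir j(t) = 7·exp(t). Aus der Gleichung für den Ruck j(t) = 7·exp(t), setzen wir t = log(3) ein und erhalten j = 21.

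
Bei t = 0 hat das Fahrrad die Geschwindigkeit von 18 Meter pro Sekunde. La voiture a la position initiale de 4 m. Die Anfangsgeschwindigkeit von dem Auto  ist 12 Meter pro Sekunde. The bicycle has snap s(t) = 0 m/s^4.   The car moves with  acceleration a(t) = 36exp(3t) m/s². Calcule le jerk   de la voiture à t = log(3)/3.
Nous devons dériver notre équation de l'accélération a(t) = 36·exp(3·t) 1 fois. En prenant d/dt de a(t), nous trouvons j(t) = 108·exp(3·t). Nous avons le jerk j(t) = 108·exp(3·t). En substituant t = log(3)/3: j(log(3)/3) = 324.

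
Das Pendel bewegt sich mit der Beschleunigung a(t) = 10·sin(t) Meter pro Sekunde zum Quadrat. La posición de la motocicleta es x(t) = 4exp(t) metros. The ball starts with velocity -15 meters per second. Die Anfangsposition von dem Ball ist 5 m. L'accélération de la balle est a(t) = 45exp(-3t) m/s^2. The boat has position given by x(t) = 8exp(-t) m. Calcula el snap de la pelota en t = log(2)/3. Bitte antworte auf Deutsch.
Um dies zu lösen, müssen wir 2 Ableitungen unserer Gleichung für die Beschleunigung a(t) = 45·exp(-3·t) nehmen. Durch Ableiten von der Beschleunigung erhalten wir den Ruck: j(t) = -135·exp(-3·t). Die Ableitung von dem Ruck ergibt den Snap: s(t) = 405·exp(-3·t). Aus der Gleichung für den Snap s(t) = 405·exp(-3·t), setzen wir t = log(2)/3 ein und erhalten s = 405/2.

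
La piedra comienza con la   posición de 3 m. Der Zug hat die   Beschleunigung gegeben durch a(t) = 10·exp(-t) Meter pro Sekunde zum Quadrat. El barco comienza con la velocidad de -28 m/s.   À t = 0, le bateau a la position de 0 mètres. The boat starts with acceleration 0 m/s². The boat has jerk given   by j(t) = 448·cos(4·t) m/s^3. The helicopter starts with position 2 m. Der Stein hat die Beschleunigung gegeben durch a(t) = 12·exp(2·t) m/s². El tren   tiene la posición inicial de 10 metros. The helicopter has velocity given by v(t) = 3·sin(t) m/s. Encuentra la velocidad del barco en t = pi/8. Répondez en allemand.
Um dies zu lösen, müssen wir 2 Stammfunktionen unserer Gleichung für den Ruck j(t) = 448·cos(4·t) finden. Mit ∫j(t)dt und Anwendung von a(0) = 0, finden wir a(t) = 112·sin(4·t). Das Integral von der Beschleunigung, mit v(0) = -28, ergibt die Geschwindigkeit: v(t) = -28·cos(4·t). Mit v(t) = -28·cos(4·t) und Einsetzen von t = pi/8, finden wir v = 0.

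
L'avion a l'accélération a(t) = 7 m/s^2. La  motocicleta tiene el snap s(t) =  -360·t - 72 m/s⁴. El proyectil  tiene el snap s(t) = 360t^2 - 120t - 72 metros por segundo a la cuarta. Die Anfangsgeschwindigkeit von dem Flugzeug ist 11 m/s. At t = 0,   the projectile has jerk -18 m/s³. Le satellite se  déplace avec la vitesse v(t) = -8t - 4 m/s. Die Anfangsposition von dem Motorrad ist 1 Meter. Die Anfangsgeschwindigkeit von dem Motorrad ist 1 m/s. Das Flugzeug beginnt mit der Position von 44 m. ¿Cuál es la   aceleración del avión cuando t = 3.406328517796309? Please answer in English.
From the given acceleration equation a(t) = 7, we substitute t = 3.406328517796309 to get a = 7.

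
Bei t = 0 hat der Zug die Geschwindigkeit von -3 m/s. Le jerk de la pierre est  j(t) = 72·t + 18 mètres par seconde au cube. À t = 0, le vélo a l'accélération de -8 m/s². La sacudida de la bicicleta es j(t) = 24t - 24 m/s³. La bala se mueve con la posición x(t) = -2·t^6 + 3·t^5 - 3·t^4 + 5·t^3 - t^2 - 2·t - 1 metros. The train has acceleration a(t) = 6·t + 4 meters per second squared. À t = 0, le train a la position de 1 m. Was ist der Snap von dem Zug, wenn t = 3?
Um dies zu lösen, müssen wir 2 Ableitungen unserer Gleichung für die Beschleunigung a(t) = 6·t + 4 nehmen. Mit d/dt von a(t) finden wir j(t) = 6. Die Ableitung von dem Ruck ergibt den Snap: s(t) = 0. Wir haben den Snap s(t) = 0. Durch Einsetzen von t = 3: s(3) = 0.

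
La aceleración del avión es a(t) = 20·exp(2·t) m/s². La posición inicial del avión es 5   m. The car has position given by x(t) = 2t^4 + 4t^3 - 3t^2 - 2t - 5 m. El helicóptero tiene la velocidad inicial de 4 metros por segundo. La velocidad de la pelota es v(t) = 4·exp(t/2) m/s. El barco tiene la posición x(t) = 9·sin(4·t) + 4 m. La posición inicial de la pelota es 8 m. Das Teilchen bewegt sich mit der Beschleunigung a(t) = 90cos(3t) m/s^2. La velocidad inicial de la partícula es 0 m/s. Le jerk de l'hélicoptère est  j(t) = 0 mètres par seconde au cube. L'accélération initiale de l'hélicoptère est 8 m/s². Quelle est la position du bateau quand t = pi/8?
De l'équation de la position x(t) = 9·sin(4·t) + 4, nous substituons t = pi/8 pour obtenir x = 13.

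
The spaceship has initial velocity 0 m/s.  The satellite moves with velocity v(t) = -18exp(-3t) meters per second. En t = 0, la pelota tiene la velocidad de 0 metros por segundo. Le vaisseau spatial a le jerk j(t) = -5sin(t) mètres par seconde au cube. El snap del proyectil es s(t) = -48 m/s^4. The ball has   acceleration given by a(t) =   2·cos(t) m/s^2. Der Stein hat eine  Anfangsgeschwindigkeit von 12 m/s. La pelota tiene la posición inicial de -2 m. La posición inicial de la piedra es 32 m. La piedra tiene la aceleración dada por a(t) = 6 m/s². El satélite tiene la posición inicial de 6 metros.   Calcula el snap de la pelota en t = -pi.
Para resolver esto, necesitamos tomar 2 derivadas de nuestra ecuación de la aceleración a(t) = 2·cos(t). Tomando d/dt de a(t), encontramos j(t) = -2·sin(t). Tomando d/dt de j(t), encontramos s(t) = -2·cos(t). De la ecuación del snap s(t) = -2·cos(t), sustituimos t = -pi para obtener s = 2.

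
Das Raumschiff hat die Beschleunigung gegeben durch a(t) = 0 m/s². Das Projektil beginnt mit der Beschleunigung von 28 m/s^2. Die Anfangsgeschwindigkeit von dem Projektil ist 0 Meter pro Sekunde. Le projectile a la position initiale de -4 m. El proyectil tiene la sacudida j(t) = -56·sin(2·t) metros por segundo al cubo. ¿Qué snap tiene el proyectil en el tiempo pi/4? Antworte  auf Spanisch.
Para resolver esto, necesitamos tomar 1 derivada de nuestra ecuación de la sacudida j(t) = -56·sin(2·t). Tomando d/dt de j(t), encontramos s(t) = -112·cos(2·t). De la ecuación del snap s(t) = -112·cos(2·t), sustituimos t = pi/4 para obtener s = 0.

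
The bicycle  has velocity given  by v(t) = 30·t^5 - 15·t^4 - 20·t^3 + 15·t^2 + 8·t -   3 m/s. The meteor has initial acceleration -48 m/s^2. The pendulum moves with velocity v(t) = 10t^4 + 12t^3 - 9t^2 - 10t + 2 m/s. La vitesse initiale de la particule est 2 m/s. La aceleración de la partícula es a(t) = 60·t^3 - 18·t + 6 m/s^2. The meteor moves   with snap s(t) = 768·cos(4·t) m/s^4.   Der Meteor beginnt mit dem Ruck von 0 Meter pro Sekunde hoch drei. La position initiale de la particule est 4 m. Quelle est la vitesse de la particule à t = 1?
Nous devons intégrer notre équation de l'accélération a(t) = 60·t^3 - 18·t + 6 1 fois. L'intégrale de l'accélération est la vitesse. En utilisant v(0) = 2, nous obtenons v(t) = 15·t^4 - 9·t^2 + 6·t + 2. Nous avons la vitesse v(t) = 15·t^4 - 9·t^2 + 6·t + 2. En substituant t = 1: v(1) = 14.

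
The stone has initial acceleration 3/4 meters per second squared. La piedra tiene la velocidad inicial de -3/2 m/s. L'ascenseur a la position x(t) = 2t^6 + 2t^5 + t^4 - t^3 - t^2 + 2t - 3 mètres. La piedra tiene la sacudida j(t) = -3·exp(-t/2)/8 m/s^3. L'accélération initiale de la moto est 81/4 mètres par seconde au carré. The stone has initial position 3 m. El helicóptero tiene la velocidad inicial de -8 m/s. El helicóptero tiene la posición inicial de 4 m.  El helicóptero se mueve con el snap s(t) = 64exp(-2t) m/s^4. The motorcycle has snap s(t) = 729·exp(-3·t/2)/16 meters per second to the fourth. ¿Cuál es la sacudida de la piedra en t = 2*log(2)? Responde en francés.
En utilisant j(t) = -3·exp(-t/2)/8 et en substituant t = 2*log(2), nous trouvons j = -3/16.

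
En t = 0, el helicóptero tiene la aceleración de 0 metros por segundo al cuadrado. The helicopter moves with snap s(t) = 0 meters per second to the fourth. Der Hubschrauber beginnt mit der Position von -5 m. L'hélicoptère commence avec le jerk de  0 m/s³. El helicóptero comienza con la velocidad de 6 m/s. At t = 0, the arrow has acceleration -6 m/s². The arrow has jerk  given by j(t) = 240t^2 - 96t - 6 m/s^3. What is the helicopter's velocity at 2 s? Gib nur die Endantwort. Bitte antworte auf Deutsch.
Bei t = 2, v = 6.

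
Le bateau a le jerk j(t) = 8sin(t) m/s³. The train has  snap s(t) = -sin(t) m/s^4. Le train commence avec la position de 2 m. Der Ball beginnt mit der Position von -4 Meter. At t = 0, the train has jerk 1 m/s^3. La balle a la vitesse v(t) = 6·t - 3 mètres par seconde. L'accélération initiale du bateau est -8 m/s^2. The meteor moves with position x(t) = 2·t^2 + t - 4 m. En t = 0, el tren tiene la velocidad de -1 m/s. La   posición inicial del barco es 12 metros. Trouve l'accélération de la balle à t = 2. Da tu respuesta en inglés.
To solve this, we need to take 1 derivative of our velocity equation v(t) = 6·t - 3. The derivative of velocity gives acceleration: a(t) = 6. Using a(t) = 6 and substituting t = 2, we find a = 6.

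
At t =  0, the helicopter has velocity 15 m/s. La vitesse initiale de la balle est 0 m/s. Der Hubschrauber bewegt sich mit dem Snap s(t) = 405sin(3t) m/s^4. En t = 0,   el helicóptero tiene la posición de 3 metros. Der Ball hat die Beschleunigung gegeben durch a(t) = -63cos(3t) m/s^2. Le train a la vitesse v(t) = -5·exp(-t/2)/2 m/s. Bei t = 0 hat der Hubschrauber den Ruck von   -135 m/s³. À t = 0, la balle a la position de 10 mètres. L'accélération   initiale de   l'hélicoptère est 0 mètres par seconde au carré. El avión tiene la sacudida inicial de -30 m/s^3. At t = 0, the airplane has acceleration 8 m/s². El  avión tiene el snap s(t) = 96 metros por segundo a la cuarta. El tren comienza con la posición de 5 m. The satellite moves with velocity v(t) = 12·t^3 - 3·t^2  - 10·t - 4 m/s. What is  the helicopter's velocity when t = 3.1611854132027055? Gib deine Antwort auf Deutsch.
Wir müssen unsere Gleichung für den Snap s(t) = 405·sin(3·t) 3-mal integrieren. Mit ∫s(t)dt und Anwendung von j(0) = -135, finden wir j(t) = -135·cos(3·t). Durch Integration von dem Ruck und Verwendung der Anfangsbedingung a(0) = 0, erhalten wir a(t) = -45·sin(3·t). Durch Integration von der Beschleunigung und Verwendung der Anfangsbedingung v(0) = 15, erhalten wir v(t) = 15·cos(3·t). Mit v(t) = 15·cos(3·t) und Einsetzen von t = 3.1611854132027055, finden wir v = -14.9740958138152.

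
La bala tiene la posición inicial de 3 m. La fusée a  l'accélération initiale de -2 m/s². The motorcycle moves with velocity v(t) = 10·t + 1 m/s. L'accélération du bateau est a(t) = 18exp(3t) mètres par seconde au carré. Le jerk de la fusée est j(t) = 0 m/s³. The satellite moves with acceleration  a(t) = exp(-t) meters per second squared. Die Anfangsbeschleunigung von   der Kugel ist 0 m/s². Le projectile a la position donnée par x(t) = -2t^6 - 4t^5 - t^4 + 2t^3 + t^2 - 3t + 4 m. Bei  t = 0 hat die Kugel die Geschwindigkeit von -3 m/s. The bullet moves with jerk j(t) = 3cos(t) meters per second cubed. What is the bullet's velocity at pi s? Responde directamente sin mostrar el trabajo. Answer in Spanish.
En t = pi, v = 3.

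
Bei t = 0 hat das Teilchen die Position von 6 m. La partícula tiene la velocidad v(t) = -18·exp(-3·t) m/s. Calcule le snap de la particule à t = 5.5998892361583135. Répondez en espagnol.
Partiendo de la velocidad v(t) = -18·exp(-3·t), tomamos 3 derivadas. La derivada de la velocidad da la aceleración: a(t) = 54·exp(-3·t). Derivando la aceleración, obtenemos la sacudida: j(t) = -162·exp(-3·t). Tomando d/dt de j(t), encontramos s(t) = 486·exp(-3·t). De la ecuación del snap s(t) = 486·exp(-3·t), sustituimos t = 5.5998892361583135 para obtener s = 0.0000245829096884180.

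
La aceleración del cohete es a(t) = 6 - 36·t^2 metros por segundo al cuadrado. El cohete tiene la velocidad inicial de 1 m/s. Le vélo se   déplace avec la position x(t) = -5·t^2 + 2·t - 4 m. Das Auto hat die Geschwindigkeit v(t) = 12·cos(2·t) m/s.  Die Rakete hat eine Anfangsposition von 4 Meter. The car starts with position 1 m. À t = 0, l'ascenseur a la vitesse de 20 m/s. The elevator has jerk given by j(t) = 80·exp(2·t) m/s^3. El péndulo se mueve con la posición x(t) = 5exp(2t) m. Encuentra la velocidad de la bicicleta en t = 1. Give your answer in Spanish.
Partiendo de la posición x(t) = -5·t^2 + 2·t - 4, tomamos 1 derivada. Tomando d/dt de x(t), encontramos v(t) = 2 - 10·t. Tenemos la velocidad v(t) = 2 - 10·t. Sustituyendo t = 1: v(1) = -8.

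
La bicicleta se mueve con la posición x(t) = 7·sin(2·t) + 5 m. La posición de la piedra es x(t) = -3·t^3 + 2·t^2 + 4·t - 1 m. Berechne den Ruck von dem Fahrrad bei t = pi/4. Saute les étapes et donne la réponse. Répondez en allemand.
j(pi/4) = 0.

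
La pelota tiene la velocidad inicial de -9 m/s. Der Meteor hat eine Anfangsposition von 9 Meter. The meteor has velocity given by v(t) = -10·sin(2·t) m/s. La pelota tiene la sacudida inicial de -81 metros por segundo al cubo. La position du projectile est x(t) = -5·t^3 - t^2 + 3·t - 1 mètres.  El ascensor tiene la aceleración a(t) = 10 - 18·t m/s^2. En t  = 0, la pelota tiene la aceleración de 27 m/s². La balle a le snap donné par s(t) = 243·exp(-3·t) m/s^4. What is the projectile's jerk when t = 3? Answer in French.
Nous devons dériver notre équation de la position x(t) = -5·t^3 - t^2 + 3·t - 1 3 fois. En dérivant la position, nous obtenons la vitesse: v(t) = -15·t^2 - 2·t + 3. En prenant d/dt de v(t), nous trouvons a(t) = -30·t - 2. En prenant d/dt de a(t), nous trouvons j(t) = -30. Nous avons le jerk j(t) = -30. En substituant t = 3: j(3) = -30.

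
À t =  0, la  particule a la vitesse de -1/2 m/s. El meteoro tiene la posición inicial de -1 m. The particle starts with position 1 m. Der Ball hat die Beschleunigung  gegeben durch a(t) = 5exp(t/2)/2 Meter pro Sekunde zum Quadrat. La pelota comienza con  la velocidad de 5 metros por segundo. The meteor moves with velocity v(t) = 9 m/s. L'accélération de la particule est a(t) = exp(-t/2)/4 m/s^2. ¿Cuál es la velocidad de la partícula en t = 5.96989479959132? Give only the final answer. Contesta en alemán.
Bei t = 5.96989479959132, v = -0.0252710810036329.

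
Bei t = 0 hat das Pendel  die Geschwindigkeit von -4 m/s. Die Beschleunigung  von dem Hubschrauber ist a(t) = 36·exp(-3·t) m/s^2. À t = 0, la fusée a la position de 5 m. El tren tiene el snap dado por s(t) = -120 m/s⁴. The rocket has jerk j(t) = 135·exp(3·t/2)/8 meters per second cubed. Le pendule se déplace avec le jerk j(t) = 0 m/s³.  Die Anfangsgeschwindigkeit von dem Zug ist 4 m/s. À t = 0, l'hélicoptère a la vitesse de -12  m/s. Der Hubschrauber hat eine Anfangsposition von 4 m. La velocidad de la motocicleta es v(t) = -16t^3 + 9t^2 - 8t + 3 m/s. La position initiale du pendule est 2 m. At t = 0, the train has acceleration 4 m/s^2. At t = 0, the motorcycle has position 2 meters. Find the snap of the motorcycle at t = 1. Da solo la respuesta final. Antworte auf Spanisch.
s(1) = -96.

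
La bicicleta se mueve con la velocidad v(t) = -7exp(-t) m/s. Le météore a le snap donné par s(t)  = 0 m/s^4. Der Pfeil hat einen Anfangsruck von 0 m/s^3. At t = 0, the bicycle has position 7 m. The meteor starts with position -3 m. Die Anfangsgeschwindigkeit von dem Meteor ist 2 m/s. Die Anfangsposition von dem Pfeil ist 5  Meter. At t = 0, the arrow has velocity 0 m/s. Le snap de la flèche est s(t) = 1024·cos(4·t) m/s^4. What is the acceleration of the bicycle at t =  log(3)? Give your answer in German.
Ausgehend von der Geschwindigkeit v(t) = -7·exp(-t), nehmen wir 1 Ableitung. Mit d/dt von v(t) finden wir a(t) = 7·exp(-t). Mit a(t) = 7·exp(-t) und Einsetzen von t = log(3), finden wir a = 7/3.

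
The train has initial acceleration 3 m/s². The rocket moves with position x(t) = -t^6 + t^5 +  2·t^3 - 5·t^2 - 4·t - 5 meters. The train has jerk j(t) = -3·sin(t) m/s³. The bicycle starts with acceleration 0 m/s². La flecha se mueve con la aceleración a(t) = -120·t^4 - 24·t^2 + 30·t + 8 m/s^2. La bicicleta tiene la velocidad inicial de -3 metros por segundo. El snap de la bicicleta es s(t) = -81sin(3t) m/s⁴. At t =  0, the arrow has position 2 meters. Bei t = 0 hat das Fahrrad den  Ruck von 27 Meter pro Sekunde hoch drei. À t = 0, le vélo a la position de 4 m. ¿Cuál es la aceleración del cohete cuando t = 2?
Partiendo de la posición x(t) = -t^6 + t^5 + 2·t^3 - 5·t^2 - 4·t - 5, tomamos 2 derivadas. Derivando la posición, obtenemos la velocidad: v(t) = -6·t^5 + 5·t^4 + 6·t^2 - 10·t - 4. Derivando la velocidad, obtenemos la aceleración: a(t) = -30·t^4 + 20·t^3 + 12·t - 10. Usando a(t) = -30·t^4 + 20·t^3 + 12·t - 10 y sustituyendo t = 2, encontramos a = -306.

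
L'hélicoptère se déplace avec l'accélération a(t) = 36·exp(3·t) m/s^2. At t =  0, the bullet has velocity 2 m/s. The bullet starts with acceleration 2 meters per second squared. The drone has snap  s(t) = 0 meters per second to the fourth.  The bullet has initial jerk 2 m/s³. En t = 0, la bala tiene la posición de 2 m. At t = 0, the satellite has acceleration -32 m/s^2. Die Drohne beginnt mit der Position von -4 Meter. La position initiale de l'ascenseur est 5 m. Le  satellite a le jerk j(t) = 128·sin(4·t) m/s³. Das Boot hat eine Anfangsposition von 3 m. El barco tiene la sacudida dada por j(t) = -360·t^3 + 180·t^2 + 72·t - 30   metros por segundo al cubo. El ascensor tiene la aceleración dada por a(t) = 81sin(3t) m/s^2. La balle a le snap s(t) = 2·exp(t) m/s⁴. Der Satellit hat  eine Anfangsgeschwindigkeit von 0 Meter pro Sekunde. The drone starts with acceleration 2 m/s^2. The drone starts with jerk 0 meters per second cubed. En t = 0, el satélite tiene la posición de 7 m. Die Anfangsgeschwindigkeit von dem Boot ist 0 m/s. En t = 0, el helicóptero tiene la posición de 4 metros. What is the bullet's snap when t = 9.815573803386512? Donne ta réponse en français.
En utilisant s(t) = 2·exp(t) et en substituant t = 9.815573803386512, nous trouvons s = 36633.5946113623.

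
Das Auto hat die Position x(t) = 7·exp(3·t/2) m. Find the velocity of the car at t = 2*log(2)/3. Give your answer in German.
Um dies zu lösen, müssen wir 1 Ableitung unserer Gleichung für die Position x(t) = 7·exp(3·t/2) nehmen. Durch Ableiten von der Position erhalten wir die Geschwindigkeit: v(t) = 21·exp(3·t/2)/2. Wir haben die Geschwindigkeit v(t) = 21·exp(3·t/2)/2. Durch Einsetzen von t = 2*log(2)/3: v(2*log(2)/3) = 21.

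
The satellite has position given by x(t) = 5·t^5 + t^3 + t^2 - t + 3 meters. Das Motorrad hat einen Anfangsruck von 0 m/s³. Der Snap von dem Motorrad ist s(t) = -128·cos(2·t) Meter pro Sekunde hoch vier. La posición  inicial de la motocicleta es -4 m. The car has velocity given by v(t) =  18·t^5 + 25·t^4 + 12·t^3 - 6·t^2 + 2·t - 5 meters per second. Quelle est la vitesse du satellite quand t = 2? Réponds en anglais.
To solve this, we need to take 1 derivative of our position equation x(t) = 5·t^5 + t^3 + t^2 - t + 3. The derivative of position gives velocity: v(t) = 25·t^4 + 3·t^2 + 2·t - 1. We have velocity v(t) = 25·t^4 + 3·t^2 + 2·t - 1. Substituting t = 2: v(2) = 415.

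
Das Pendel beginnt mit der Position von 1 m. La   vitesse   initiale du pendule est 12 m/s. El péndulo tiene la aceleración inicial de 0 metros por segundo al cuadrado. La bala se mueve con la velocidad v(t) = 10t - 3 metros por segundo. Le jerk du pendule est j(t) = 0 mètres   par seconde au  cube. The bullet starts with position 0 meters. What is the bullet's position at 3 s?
We need to integrate our velocity equation v(t) = 10·t - 3 1 time. Finding the integral of v(t) and using x(0) = 0: x(t) = 5·t^2 - 3·t. From the given position equation x(t) = 5·t^2 - 3·t, we substitute t = 3 to get x = 36.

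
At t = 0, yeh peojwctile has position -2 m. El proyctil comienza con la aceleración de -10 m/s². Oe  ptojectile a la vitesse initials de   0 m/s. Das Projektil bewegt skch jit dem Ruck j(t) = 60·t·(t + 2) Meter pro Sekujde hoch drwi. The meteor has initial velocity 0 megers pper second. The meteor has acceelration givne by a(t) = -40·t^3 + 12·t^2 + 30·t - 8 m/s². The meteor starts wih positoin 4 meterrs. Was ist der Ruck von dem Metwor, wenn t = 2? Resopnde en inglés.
To solve this, we need to take 1 derivative of our acceleration equation a(t) = -40·t^3 + 12·t^2 + 30·t - 8. Taking d/dt of a(t), we find j(t) = -120·t^2 + 24·t + 30. Using j(t) = -120·t^2 + 24·t + 30 and substituting t = 2, we find j = -402.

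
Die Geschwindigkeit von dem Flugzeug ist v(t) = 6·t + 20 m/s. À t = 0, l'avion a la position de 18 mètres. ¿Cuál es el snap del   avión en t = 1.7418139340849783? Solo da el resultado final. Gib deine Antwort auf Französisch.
s(1.7418139340849783) = 0.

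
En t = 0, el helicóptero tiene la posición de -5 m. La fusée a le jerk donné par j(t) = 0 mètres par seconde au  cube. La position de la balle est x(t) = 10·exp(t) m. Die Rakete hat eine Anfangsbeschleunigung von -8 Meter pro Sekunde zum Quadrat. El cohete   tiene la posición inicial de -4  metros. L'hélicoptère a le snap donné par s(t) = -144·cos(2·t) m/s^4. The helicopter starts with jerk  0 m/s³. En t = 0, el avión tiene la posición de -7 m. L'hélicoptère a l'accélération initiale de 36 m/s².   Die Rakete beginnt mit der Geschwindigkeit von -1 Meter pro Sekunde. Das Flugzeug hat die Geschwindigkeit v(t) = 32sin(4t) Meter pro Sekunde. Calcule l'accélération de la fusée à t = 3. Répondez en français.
Pour résoudre ceci, nous devons prendre 1 primitive de notre équation du jerk j(t) = 0. En prenant ∫j(t)dt et en appliquant a(0) = -8, nous trouvons a(t) = -8. Nous avons l'accélération a(t) = -8. En substituant t = 3: a(3) = -8.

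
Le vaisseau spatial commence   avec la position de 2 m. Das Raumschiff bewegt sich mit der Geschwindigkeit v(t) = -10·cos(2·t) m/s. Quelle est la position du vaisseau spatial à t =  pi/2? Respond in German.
Um dies zu lösen, müssen wir 1 Stammfunktion unserer Gleichung für die Geschwindigkeit v(t) = -10·cos(2·t) finden. Die Stammfunktion von der Geschwindigkeit ist die Position. Mit x(0) = 2 erhalten wir x(t) = 2 - 5·sin(2·t). Mit x(t) = 2 - 5·sin(2·t) und Einsetzen von t = pi/2, finden wir x = 2.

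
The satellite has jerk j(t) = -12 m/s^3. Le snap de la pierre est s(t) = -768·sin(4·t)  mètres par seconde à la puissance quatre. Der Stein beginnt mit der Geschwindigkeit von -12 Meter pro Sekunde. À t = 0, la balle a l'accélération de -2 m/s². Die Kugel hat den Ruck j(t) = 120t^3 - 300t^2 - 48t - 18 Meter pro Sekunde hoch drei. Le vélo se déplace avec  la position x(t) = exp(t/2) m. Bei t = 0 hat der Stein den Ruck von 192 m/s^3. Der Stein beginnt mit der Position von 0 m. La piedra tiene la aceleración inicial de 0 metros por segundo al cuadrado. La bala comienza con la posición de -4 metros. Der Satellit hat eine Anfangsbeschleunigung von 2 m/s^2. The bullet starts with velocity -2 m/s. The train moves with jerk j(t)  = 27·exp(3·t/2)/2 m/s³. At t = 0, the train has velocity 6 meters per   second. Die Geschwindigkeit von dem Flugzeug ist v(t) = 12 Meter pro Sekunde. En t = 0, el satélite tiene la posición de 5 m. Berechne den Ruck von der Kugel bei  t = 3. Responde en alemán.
Wir haben den Ruck j(t) = 120·t^3 - 300·t^2 - 48·t - 18. Durch Einsetzen von t = 3: j(3) = 378.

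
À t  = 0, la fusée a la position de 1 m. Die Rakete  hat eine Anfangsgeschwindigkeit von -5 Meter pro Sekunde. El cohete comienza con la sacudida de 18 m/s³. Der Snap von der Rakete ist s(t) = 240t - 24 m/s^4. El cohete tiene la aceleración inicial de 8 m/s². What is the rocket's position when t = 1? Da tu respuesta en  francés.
Nous devons intégrer notre équation du snap s(t) = 240·t - 24 4 fois. En prenant ∫s(t)dt et en appliquant j(0) = 18, nous trouvons j(t) = 120·t^2 - 24·t + 18. L'intégrale du jerk, avec a(0) = 8, donne l'accélération: a(t) = 40·t^3 - 12·t^2 + 18·t + 8. En prenant ∫a(t)dt et en appliquant v(0) = -5, nous trouvons v(t) = 10·t^4 - 4·t^3 + 9·t^2 + 8·t - 5. L'intégrale de la vitesse est la position. En utilisant x(0) = 1, nous obtenons x(t) = 2·t^5 - t^4 + 3·t^3 + 4·t^2 - 5·t + 1. Nous avons la position x(t) = 2·t^5 - t^4 + 3·t^3 + 4·t^2 - 5·t + 1. En substituant t = 1: x(1) = 4.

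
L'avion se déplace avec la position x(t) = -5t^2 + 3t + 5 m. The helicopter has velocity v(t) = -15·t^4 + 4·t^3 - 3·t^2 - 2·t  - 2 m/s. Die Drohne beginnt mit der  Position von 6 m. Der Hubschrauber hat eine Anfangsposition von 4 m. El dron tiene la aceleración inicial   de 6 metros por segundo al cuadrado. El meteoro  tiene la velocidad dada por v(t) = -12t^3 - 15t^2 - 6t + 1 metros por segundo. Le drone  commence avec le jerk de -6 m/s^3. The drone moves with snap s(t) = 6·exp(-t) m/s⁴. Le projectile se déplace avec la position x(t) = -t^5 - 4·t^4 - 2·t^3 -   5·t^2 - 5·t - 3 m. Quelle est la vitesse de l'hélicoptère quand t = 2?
En utilisant v(t) = -15·t^4 + 4·t^3 - 3·t^2 - 2·t - 2 et en substituant t = 2, nous trouvons v = -226.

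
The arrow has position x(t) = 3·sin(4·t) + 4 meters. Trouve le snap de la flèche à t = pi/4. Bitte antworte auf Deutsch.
Ausgehend von der Position x(t) = 3·sin(4·t) + 4, nehmen wir 4 Ableitungen. Die Ableitung von der Position ergibt die Geschwindigkeit: v(t) = 12·cos(4·t). Durch Ableiten von der Geschwindigkeit erhalten wir die Beschleunigung: a(t) = -48·sin(4·t). Die Ableitung von der Beschleunigung ergibt den Ruck: j(t) = -192·cos(4·t). Durch Ableiten von dem Ruck erhalten wir den Snap: s(t) = 768·sin(4·t). Aus der Gleichung für den Snap s(t) = 768·sin(4·t), setzen wir t = pi/4 ein und erhalten s = 0.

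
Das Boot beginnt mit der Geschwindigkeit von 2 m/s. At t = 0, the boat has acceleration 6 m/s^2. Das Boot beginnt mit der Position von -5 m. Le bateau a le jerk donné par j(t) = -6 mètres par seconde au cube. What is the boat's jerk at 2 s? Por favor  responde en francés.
De l'équation du jerk j(t) = -6, nous substituons t = 2 pour obtenir j = -6.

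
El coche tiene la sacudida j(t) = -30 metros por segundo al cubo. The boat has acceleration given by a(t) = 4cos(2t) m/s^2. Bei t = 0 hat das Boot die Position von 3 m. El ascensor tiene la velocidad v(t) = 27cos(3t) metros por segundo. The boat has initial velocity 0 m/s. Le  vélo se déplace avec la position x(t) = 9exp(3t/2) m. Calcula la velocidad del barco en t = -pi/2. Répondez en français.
Nous devons intégrer notre équation de l'accélération a(t) = 4·cos(2·t) 1 fois. L'intégrale de l'accélération, avec v(0) = 0, donne la vitesse: v(t) = 2·sin(2·t). En utilisant v(t) = 2·sin(2·t) et en substituant t = -pi/2, nous trouvons v = 0.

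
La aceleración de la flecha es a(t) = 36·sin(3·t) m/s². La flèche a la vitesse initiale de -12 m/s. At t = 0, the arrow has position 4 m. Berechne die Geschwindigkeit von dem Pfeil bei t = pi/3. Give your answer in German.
Wir müssen das Integral unserer Gleichung für die Beschleunigung a(t) = 36·sin(3·t) 1-mal finden. Die Stammfunktion von der Beschleunigung, mit v(0) = -12, ergibt die Geschwindigkeit: v(t) = -12·cos(3·t). Aus der Gleichung für die Geschwindigkeit v(t) = -12·cos(3·t), setzen wir t = pi/3 ein und erhalten v = 12.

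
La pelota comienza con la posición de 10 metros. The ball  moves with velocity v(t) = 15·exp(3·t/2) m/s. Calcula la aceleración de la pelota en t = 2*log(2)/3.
Partiendo de la velocidad v(t) = 15·exp(3·t/2), tomamos 1 derivada. Derivando la velocidad, obtenemos la aceleración: a(t) = 45·exp(3·t/2)/2. De la ecuación de la aceleración a(t) = 45·exp(3·t/2)/2, sustituimos t = 2*log(2)/3 para obtener a = 45.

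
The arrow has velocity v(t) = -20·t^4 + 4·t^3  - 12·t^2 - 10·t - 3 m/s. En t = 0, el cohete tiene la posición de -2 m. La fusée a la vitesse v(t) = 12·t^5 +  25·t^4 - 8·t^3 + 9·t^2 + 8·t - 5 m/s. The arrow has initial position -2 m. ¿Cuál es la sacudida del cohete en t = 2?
Para resolver esto, necesitamos tomar 2 derivadas de nuestra ecuación de la velocidad v(t) = 12·t^5 + 25·t^4 - 8·t^3 + 9·t^2 + 8·t - 5. Derivando la velocidad, obtenemos la aceleración: a(t) = 60·t^4 + 100·t^3 - 24·t^2 + 18·t + 8. Derivando la aceleración, obtenemos la sacudida: j(t) = 240·t^3 + 300·t^2 - 48·t + 18. Usando j(t) = 240·t^3 + 300·t^2 - 48·t + 18 y sustituyendo t = 2, encontramos j = 3042.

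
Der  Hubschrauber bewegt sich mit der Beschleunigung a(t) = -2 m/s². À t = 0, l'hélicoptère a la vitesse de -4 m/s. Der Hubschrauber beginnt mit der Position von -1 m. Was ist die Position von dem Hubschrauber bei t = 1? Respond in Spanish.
Debemos encontrar la integral de nuestra ecuación de la aceleración a(t) = -2 2 veces. Integrando la aceleración y usando la condición inicial v(0) = -4, obtenemos v(t) = -2·t - 4. La integral de la velocidad es la posición. Usando x(0) = -1, obtenemos x(t) = -t^2 - 4·t - 1. Tenemos la posición x(t) = -t^2 - 4·t - 1. Sustituyendo t = 1: x(1) = -6.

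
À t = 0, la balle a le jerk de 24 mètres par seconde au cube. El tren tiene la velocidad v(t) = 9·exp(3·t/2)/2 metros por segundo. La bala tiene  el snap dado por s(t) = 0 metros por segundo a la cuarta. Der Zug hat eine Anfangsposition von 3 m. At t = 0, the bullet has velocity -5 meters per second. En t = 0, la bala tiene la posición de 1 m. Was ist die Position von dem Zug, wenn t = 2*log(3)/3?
Um dies zu lösen, müssen wir 1 Integral unserer Gleichung für die Geschwindigkeit v(t) = 9·exp(3·t/2)/2 finden. Die Stammfunktion von der Geschwindigkeit ist die Position. Mit x(0) = 3 erhalten wir x(t) = 3·exp(3·t/2). Wir haben die Position x(t) = 3·exp(3·t/2). Durch Einsetzen von t = 2*log(3)/3: x(2*log(3)/3) = 9.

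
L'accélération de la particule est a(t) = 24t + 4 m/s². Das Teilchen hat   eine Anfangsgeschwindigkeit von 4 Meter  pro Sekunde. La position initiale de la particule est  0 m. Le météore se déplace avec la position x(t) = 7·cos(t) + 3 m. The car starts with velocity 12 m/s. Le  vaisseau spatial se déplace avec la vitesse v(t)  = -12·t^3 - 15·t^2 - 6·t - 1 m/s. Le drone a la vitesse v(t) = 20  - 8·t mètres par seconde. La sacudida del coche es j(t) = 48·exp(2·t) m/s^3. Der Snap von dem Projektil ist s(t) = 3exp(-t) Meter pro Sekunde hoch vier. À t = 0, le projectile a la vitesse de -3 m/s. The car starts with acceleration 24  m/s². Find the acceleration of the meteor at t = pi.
We must differentiate our position equation x(t) = 7·cos(t) + 3 2 times. Differentiating position, we get velocity: v(t) = -7·sin(t). Taking d/dt of v(t), we find a(t) = -7·cos(t). Using a(t) = -7·cos(t) and substituting t = pi, we find a = 7.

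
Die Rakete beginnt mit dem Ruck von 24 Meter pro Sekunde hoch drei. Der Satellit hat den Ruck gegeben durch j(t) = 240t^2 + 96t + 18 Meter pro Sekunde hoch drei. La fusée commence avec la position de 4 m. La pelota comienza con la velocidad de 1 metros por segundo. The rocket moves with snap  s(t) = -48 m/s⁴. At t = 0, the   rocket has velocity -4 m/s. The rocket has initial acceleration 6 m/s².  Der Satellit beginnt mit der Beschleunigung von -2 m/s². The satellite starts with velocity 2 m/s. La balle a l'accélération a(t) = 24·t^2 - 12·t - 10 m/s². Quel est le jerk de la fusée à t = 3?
Nous devons intégrer notre équation du snap s(t) = -48 1 fois. En prenant ∫s(t)dt et en appliquant j(0) = 24, nous trouvons j(t) = 24 - 48·t. En utilisant j(t) = 24 - 48·t et en substituant t = 3, nous trouvons j = -120.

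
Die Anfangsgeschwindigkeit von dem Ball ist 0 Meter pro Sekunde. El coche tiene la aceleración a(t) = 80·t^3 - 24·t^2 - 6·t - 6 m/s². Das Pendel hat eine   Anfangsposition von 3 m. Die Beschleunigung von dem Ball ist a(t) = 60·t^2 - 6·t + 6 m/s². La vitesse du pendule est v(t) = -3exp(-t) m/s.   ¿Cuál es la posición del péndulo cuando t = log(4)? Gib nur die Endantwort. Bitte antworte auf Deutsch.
Die Position bei t = log(4) ist x = 3/4.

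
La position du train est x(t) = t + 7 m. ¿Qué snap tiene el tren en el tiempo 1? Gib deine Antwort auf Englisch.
To solve this, we need to take 4 derivatives of our position equation x(t) = t + 7. Taking d/dt of x(t), we find v(t) = 1. The derivative of velocity gives acceleration: a(t) = 0. The derivative of acceleration gives jerk: j(t) = 0. The derivative of jerk gives snap: s(t) = 0. We have snap s(t) = 0. Substituting t = 1: s(1) = 0.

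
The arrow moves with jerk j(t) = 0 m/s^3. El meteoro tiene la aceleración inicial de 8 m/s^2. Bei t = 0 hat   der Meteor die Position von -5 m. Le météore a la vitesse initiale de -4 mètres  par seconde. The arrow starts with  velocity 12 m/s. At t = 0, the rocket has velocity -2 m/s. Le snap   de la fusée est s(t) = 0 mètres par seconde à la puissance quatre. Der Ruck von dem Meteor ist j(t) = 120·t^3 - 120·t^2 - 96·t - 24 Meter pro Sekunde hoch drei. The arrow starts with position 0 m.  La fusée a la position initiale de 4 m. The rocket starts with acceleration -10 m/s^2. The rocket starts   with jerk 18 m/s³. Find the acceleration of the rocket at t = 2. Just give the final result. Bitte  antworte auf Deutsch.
Bei t = 2, a = 26.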